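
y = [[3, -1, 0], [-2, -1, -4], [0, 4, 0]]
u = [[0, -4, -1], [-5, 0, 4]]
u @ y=[[8, 0, 16], [-15, 21, 0]]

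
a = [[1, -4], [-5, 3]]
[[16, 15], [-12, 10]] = a @[[0, -5], [-4, -5]]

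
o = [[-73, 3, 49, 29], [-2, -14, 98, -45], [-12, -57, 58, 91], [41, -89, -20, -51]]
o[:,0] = [-73, -2, -12, 41]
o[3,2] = -20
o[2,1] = -57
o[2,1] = -57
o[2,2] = 58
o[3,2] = -20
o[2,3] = 91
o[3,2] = -20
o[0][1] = 3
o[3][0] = 41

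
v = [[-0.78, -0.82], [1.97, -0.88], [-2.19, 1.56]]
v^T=[[-0.78, 1.97, -2.19], [-0.82, -0.88, 1.56]]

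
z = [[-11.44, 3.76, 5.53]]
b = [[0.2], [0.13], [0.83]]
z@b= [[2.79]]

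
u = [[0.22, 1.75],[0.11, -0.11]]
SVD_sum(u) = [[0.21, 1.75], [-0.01, -0.10]] + [[0.01,  -0.00], [0.12,  -0.01]]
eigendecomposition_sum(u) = [[0.35, 0.98], [0.06, 0.17]] + [[-0.13, 0.77], [0.05, -0.28]]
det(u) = -0.22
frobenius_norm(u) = 1.77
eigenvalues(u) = [0.52, -0.41]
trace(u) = 0.11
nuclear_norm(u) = 1.89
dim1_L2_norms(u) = [1.76, 0.16]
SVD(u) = [[-1.0, 0.05], [0.05, 1.00]] @ diag([1.766366131806781, 0.12268124716495885]) @ [[-0.12, -0.99],[0.99, -0.12]]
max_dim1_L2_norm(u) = 1.76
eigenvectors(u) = [[0.99, -0.94], [0.17, 0.34]]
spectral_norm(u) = 1.77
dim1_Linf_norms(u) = [1.75, 0.11]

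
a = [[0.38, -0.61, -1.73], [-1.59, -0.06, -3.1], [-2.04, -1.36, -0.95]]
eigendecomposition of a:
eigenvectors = [[0.37, 0.49, -0.47], [0.69, -0.87, -0.62], [0.62, 0.09, 0.63]]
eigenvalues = [-3.68, 1.15, 1.9]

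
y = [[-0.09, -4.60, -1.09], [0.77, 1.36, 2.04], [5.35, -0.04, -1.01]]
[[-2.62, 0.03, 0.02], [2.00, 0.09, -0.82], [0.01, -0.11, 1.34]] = y @ [[0.13, -0.01, 0.15], [0.41, -0.02, 0.12], [0.66, 0.06, -0.54]]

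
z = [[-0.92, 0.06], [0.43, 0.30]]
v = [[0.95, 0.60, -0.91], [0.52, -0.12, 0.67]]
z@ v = [[-0.84, -0.56, 0.88], [0.56, 0.22, -0.19]]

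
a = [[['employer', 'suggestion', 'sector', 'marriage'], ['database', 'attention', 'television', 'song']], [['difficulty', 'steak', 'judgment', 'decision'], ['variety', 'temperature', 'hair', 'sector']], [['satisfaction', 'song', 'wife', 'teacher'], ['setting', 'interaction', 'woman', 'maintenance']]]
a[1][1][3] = 'sector'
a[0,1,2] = 'television'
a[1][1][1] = 'temperature'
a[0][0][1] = 'suggestion'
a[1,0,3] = 'decision'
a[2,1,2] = 'woman'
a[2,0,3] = 'teacher'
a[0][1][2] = 'television'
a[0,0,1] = 'suggestion'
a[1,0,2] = 'judgment'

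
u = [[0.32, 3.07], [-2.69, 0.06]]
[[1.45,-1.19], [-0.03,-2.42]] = u@[[0.02, 0.89], [0.47, -0.48]]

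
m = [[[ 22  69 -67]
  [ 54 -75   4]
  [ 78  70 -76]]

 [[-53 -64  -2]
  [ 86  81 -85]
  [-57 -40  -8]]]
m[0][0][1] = 69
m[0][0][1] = 69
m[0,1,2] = 4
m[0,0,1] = 69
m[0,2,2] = -76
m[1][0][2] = -2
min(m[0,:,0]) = 22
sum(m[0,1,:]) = -17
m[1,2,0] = -57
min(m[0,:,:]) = -76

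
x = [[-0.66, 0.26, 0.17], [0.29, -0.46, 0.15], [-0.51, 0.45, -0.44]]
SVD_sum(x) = [[-0.47, 0.37, -0.15], [0.41, -0.32, 0.13], [-0.58, 0.46, -0.19]] + [[-0.18, -0.1, 0.33], [-0.05, -0.03, 0.09], [0.11, 0.06, -0.21]] + [[-0.01, -0.01, -0.01], [-0.07, -0.11, -0.07], [-0.04, -0.07, -0.04]]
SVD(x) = [[-0.55,-0.83,0.1], [0.48,-0.22,0.85], [-0.69,0.51,0.52]] @ diag([1.119143477632942, 0.47192628932603947, 0.17692782120005818]) @ [[0.76, -0.60, 0.25],  [0.47, 0.24, -0.85],  [-0.45, -0.76, -0.47]]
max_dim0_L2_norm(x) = 0.88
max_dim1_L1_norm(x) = 1.4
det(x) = -0.09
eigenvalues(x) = [(-0.68+0.08j), (-0.68-0.08j), (-0.2+0j)]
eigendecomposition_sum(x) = [[-0.33+0.17j, 0.19-0.12j, 0.12-0.01j], [(0.14+1.31j), -0.15-0.77j, (0.12-0.41j)], [(-0.26-2.18j), (0.26+1.28j), (-0.2+0.68j)]] + [[(-0.33-0.17j), (0.19+0.12j), 0.12+0.01j],[0.14-1.31j, (-0.15+0.77j), (0.12+0.41j)],[(-0.26+2.18j), (0.26-1.28j), (-0.2-0.68j)]] + [[0j,-0.12-0.00j,-0.07-0.00j], [0.01+0.00j,-0.17-0.00j,-0.10-0.00j], [0j,(-0.06-0j),(-0.04-0j)]]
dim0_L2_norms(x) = [0.88, 0.69, 0.49]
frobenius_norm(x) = 1.23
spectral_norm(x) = 1.12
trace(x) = -1.56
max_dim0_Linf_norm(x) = 0.66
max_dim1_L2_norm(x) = 0.81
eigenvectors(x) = [[(-0.05-0.13j), -0.05+0.13j, (0.55+0j)], [-0.51-0.00j, (-0.51+0j), 0.78+0.00j], [0.85+0.00j, 0.85-0.00j, 0.30+0.00j]]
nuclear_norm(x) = 1.77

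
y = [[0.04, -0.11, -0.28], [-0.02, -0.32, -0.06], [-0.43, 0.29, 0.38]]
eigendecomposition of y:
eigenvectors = [[-0.45, 0.62, 0.07], [-0.05, -0.41, -0.9], [0.89, 0.67, 0.43]]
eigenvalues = [0.58, -0.19, -0.29]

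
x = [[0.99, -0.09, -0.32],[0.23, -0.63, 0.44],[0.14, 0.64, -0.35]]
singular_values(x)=[1.08, 1.05, 0.13]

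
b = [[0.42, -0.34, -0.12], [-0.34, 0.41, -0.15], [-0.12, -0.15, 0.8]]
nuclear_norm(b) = 1.63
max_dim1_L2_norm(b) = 0.82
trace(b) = 1.63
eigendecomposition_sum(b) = [[0.01,0.01,0.00], [0.01,0.01,0.0], [0.0,0.00,0.00]] + [[0.41, -0.36, -0.10], [-0.36, 0.32, 0.09], [-0.10, 0.09, 0.03]] + [[0.0, 0.01, -0.02], [0.01, 0.08, -0.25], [-0.02, -0.25, 0.77]]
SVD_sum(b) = [[0.0, 0.01, -0.02],  [0.01, 0.08, -0.25],  [-0.02, -0.25, 0.77]] + [[0.41, -0.36, -0.10], [-0.36, 0.32, 0.09], [-0.1, 0.09, 0.03]] + [[0.01, 0.01, 0.00], [0.01, 0.01, 0.0], [0.00, 0.00, 0.00]]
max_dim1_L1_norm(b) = 1.07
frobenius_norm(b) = 1.14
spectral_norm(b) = 0.85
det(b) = 0.02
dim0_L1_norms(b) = [0.88, 0.9, 1.07]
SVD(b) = [[-0.02, -0.74, -0.68], [-0.30, 0.65, -0.7], [0.95, 0.19, -0.24]] @ diag([0.8511202497675013, 0.7512184591801672, 0.027661291052331578]) @ [[-0.02, -0.3, 0.95], [-0.74, 0.65, 0.19], [-0.68, -0.7, -0.24]]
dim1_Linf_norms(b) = [0.42, 0.41, 0.8]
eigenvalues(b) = [0.03, 0.75, 0.85]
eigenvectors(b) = [[-0.68,-0.74,-0.02],[-0.7,0.65,-0.30],[-0.24,0.19,0.95]]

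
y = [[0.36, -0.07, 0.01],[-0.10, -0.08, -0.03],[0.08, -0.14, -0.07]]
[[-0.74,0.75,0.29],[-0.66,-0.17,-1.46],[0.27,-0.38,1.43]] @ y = [[-0.32,-0.05,-0.05], [-0.34,0.26,0.1], [0.25,-0.19,-0.09]]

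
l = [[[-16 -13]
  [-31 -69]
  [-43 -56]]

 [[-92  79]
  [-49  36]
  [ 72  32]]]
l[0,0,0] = -16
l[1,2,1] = 32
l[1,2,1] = 32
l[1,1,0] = -49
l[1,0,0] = -92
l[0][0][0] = -16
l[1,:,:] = [[-92, 79], [-49, 36], [72, 32]]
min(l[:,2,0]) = -43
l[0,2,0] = -43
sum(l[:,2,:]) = 5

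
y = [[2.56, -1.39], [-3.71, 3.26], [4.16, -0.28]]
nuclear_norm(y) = 8.83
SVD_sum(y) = [[2.60, -1.31], [-4.27, 2.15], [3.43, -1.73]] + [[-0.04, -0.08], [0.56, 1.11], [0.73, 1.45]]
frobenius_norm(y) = 7.09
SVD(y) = [[-0.43, 0.04], [0.7, -0.61], [-0.57, -0.79]] @ diag([6.788278331889822, 2.0446704597061913]) @ [[-0.89,  0.45], [-0.45,  -0.89]]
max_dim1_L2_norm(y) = 4.94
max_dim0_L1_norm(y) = 10.43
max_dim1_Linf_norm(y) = 4.16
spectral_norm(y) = 6.79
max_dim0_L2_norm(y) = 6.13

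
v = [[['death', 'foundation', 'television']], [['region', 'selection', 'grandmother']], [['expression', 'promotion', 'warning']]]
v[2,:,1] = ['promotion']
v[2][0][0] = 'expression'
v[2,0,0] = 'expression'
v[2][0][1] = 'promotion'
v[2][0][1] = 'promotion'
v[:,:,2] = [['television'], ['grandmother'], ['warning']]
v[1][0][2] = 'grandmother'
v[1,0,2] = 'grandmother'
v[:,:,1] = [['foundation'], ['selection'], ['promotion']]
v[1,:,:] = [['region', 'selection', 'grandmother']]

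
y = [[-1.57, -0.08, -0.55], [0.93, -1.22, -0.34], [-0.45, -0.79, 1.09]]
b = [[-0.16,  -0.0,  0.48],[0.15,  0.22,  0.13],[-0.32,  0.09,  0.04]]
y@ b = [[0.42, -0.07, -0.79], [-0.22, -0.30, 0.27], [-0.4, -0.08, -0.28]]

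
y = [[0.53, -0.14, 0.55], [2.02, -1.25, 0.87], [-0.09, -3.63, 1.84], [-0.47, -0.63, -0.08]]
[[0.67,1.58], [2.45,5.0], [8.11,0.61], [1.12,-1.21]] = y@[[-0.29, 2.25], [-1.69, 0.15], [1.06, 0.74]]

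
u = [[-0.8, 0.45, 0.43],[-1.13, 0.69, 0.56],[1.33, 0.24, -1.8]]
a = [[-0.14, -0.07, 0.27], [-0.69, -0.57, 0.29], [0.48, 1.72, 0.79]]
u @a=[[0.01,  0.54,  0.25], [-0.05,  0.65,  0.34], [-1.22,  -3.33,  -0.99]]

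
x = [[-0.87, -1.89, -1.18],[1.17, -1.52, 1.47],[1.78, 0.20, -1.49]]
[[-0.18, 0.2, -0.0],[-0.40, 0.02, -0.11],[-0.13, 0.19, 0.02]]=x @ [[-0.11, 0.04, -0.02], [0.16, -0.07, 0.03], [-0.02, -0.09, -0.03]]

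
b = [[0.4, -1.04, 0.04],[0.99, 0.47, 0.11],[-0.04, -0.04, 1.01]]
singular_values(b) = [1.15, 1.09, 0.99]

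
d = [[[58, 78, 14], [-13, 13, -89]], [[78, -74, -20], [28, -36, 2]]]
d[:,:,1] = [[78, 13], [-74, -36]]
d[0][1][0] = -13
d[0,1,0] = -13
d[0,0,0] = 58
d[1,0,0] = 78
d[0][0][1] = 78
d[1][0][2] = -20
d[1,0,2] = -20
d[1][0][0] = 78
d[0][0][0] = 58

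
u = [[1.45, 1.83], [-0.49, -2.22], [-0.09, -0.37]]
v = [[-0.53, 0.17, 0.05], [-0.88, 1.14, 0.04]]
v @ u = [[-0.86,  -1.37], [-1.84,  -4.16]]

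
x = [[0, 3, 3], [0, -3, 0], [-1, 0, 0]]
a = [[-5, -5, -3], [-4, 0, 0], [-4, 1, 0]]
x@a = [[-24, 3, 0], [12, 0, 0], [5, 5, 3]]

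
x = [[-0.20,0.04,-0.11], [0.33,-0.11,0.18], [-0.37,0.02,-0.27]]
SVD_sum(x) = [[-0.19, 0.03, -0.12],  [0.32, -0.06, 0.21],  [-0.38, 0.07, -0.24]] + [[-0.0, 0.01, 0.01],[0.01, -0.05, -0.03],[0.01, -0.05, -0.03]] + [[-0.01, -0.00, 0.01], [-0.0, -0.00, 0.00], [0.00, 0.00, -0.00]]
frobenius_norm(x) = 0.65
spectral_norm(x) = 0.64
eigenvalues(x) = [-0.48, -0.01, -0.08]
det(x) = -0.00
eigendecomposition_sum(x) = [[-0.20, 0.03, -0.12], [0.35, -0.05, 0.22], [-0.37, 0.05, -0.24]] + [[-0.01, -0.00, 0.00], [-0.01, -0.00, 0.0], [0.01, 0.00, -0.00]] + [[0.0, 0.02, 0.01], [-0.02, -0.06, -0.05], [-0.01, -0.04, -0.03]]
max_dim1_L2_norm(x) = 0.46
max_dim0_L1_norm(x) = 0.9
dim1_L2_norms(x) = [0.23, 0.39, 0.46]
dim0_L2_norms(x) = [0.53, 0.12, 0.34]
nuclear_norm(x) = 0.73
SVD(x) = [[-0.36, 0.15, -0.92], [0.6, -0.71, -0.35], [-0.71, -0.68, 0.17]] @ diag([0.6406503196712319, 0.08216026916423531, 0.010810091396873231]) @ [[0.83, -0.15, 0.53], [-0.15, 0.86, 0.48], [0.53, 0.48, -0.7]]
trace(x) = -0.58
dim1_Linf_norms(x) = [0.2, 0.33, 0.37]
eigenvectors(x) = [[0.36,-0.52,-0.23], [-0.64,-0.45,0.81], [0.68,0.72,0.54]]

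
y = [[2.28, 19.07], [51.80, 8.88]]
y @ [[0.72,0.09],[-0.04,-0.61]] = [[0.88, -11.43], [36.94, -0.75]]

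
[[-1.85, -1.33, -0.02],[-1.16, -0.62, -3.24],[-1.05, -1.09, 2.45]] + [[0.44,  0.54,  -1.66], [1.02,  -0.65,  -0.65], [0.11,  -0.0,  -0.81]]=[[-1.41, -0.79, -1.68], [-0.14, -1.27, -3.89], [-0.94, -1.09, 1.64]]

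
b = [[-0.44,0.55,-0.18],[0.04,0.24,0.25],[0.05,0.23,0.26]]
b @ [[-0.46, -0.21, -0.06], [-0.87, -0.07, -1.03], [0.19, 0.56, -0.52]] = [[-0.31,-0.05,-0.45], [-0.18,0.11,-0.38], [-0.17,0.12,-0.38]]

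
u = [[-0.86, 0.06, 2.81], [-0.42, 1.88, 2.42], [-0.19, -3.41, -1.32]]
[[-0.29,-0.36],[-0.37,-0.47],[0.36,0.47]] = u @ [[-0.03, -0.05], [-0.06, -0.08], [-0.11, -0.14]]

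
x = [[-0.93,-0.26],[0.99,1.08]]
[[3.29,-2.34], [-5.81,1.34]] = x @[[-2.74, 2.92],  [-2.87, -1.44]]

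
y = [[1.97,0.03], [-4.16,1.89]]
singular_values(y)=[4.91, 0.78]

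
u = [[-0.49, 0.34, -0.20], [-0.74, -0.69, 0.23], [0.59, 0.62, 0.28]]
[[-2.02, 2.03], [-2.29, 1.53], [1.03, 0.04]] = u @ [[3.84, -3.50], [-1.31, 2.33], [-1.52, 2.37]]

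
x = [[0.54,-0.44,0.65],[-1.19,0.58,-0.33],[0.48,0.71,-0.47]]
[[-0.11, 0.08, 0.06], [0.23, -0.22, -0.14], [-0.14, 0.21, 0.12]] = x@[[-0.22,  0.25,  0.15], [-0.08,  0.13,  0.07], [-0.04,  0.0,  0.01]]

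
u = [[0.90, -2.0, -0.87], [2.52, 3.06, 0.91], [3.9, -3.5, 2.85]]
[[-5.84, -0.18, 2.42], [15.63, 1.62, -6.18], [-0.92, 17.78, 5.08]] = u @ [[1.84, 0.75, -0.58], [3.25, -1.20, -1.69], [1.15, 3.74, 0.5]]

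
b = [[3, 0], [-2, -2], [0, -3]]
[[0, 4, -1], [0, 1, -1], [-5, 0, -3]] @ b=[[-8, -5], [-2, 1], [-15, 9]]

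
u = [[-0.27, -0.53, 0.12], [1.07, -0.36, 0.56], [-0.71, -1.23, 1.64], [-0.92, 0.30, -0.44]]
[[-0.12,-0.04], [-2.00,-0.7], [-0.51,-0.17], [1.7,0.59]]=u @ [[-1.43,  -0.50], [0.89,  0.31], [-0.26,  -0.09]]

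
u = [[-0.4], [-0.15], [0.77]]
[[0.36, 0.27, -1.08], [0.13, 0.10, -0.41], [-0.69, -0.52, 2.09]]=u @ [[-0.89, -0.68, 2.71]]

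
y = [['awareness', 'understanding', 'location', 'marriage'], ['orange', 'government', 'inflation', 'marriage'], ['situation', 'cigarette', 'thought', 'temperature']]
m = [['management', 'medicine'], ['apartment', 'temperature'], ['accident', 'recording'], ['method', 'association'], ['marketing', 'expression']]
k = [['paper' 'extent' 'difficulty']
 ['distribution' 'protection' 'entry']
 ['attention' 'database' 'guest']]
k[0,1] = 'extent'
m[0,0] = 'management'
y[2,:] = ['situation', 'cigarette', 'thought', 'temperature']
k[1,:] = ['distribution', 'protection', 'entry']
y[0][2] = 'location'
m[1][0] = 'apartment'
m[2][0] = 'accident'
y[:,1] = ['understanding', 'government', 'cigarette']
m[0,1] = 'medicine'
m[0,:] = ['management', 'medicine']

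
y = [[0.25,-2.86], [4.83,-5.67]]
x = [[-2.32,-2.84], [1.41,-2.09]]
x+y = [[-2.07, -5.7], [6.24, -7.76]]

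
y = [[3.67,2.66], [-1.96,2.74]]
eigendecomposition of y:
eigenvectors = [[0.76+0.00j, 0.76-0.00j], [(-0.13+0.64j), (-0.13-0.64j)]]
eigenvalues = [(3.21+2.24j), (3.21-2.24j)]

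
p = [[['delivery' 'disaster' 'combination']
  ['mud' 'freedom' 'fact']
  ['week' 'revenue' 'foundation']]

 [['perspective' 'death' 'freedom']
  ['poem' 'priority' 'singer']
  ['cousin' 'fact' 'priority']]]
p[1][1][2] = 'singer'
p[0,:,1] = ['disaster', 'freedom', 'revenue']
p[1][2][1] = 'fact'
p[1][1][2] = 'singer'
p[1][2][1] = 'fact'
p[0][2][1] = 'revenue'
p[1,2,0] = 'cousin'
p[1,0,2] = 'freedom'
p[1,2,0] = 'cousin'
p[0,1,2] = 'fact'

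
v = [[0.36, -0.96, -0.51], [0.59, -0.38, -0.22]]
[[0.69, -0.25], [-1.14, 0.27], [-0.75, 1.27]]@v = [[0.1, -0.57, -0.30],[-0.25, 0.99, 0.52],[0.48, 0.24, 0.10]]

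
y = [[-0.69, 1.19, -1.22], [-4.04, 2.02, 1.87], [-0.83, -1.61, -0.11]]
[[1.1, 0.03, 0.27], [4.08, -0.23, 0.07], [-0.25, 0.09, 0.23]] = y @ [[-0.73, -0.0, -0.14],  [0.53, -0.05, -0.06],  [0.03, -0.07, -0.2]]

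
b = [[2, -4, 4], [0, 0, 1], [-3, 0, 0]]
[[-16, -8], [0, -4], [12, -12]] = b @ [[-4, 4], [2, 0], [0, -4]]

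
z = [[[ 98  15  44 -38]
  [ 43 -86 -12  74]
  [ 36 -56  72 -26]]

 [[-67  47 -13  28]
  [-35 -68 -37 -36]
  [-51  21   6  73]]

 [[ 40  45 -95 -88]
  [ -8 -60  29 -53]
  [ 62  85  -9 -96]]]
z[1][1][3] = -36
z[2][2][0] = 62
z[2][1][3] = -53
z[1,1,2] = -37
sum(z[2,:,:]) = -148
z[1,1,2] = -37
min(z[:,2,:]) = -96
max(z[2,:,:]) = 85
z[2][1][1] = -60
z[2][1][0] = -8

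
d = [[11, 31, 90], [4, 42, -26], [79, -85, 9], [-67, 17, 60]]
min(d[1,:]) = -26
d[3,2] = 60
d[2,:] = [79, -85, 9]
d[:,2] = [90, -26, 9, 60]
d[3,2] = 60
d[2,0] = 79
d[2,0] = 79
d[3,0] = -67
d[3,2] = 60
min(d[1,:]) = -26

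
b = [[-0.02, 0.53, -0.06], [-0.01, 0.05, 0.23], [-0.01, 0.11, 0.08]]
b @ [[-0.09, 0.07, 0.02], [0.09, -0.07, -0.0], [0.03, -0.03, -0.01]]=[[0.05, -0.04, 0.00], [0.01, -0.01, -0.00], [0.01, -0.01, -0.0]]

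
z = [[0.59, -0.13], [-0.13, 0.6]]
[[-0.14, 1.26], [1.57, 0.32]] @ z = [[-0.25,0.77], [0.88,-0.01]]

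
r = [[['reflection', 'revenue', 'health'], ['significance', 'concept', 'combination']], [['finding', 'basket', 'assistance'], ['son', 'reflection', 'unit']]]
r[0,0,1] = 'revenue'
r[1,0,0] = 'finding'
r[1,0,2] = 'assistance'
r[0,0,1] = 'revenue'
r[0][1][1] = 'concept'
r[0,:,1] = ['revenue', 'concept']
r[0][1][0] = 'significance'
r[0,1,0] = 'significance'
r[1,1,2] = 'unit'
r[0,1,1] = 'concept'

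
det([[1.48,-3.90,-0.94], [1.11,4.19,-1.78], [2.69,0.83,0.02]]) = 30.800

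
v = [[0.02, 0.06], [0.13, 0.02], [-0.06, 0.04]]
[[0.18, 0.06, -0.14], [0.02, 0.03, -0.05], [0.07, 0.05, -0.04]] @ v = [[0.02, 0.01],  [0.01, -0.0],  [0.01, 0.0]]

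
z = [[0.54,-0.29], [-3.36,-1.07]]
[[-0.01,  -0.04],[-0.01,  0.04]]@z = [[0.13, 0.05], [-0.14, -0.04]]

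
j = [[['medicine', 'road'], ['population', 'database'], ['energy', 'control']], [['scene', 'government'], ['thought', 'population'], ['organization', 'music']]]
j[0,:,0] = ['medicine', 'population', 'energy']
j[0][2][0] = 'energy'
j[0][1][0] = 'population'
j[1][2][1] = 'music'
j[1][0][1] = 'government'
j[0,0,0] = 'medicine'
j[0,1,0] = 'population'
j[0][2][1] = 'control'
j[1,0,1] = 'government'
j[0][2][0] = 'energy'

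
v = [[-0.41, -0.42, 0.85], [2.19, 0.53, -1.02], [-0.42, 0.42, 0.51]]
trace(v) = 0.63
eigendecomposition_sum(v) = [[-0.28+0.48j, (-0.26-0.1j), 0.34-0.16j], [(0.98-0.22j), 0.19+0.47j, -0.64-0.26j], [-0.35-0.28j, 0.11-0.20j, (0.09+0.29j)]] + [[(-0.28-0.48j), -0.26+0.10j, 0.34+0.16j], [(0.98+0.22j), (0.19-0.47j), (-0.64+0.26j)], [(-0.35+0.28j), 0.11+0.20j, 0.09-0.29j]] + [[(0.14+0j),(0.1-0j),(0.17-0j)], [0.22+0.00j,0.16-0.00j,(0.26-0j)], [0.28+0.00j,0.20-0.00j,(0.33-0j)]]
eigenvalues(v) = [1.24j, -1.24j, (0.63+0j)]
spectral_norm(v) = 2.66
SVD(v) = [[-0.32,-0.89,-0.31], [0.93,-0.36,0.09], [-0.20,-0.26,0.95]] @ diag([2.657824300193618, 0.6169379746403462, 0.5938497493027749]) @ [[0.84,0.2,-0.50], [-0.52,0.12,-0.84], [-0.11,0.97,0.21]]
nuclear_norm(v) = 3.87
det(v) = 0.97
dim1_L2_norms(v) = [1.03, 2.47, 0.78]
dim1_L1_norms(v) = [1.68, 3.74, 1.35]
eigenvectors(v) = [[(-0.3+0.33j), -0.30-0.33j, 0.37+0.00j], [0.82+0.00j, (0.82-0j), (0.57+0j)], [-0.23-0.28j, (-0.23+0.28j), 0.73+0.00j]]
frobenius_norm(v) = 2.79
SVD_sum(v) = [[-0.72, -0.17, 0.42], [2.08, 0.50, -1.22], [-0.44, -0.11, 0.26]] + [[0.29,-0.07,0.47], [0.12,-0.03,0.19], [0.08,-0.02,0.13]] + [[0.02,-0.18,-0.04], [-0.01,0.05,0.01], [-0.06,0.55,0.12]]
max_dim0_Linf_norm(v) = 2.19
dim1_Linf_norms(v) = [0.85, 2.19, 0.51]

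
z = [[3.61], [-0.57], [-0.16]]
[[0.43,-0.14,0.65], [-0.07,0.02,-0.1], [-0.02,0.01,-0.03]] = z @ [[0.12, -0.04, 0.18]]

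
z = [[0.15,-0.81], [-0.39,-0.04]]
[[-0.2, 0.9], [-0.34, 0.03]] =z @ [[0.83, 0.04], [0.4, -1.1]]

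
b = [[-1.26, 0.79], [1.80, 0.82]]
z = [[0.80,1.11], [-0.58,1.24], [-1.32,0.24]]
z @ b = [[0.99, 1.54], [2.96, 0.56], [2.1, -0.85]]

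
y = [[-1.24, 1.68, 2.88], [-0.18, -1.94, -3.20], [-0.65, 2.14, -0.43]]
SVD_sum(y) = [[-0.57,1.98,2.81], [0.59,-2.08,-2.95], [-0.16,0.56,0.79]] + [[0.02, -0.05, 0.04],[-0.15, 0.36, -0.29],[-0.62, 1.54, -1.21]] + [[-0.69,-0.25,0.04], [-0.63,-0.23,0.03], [0.13,0.05,-0.01]]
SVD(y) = [[-0.68, 0.03, -0.74], [0.71, -0.23, -0.66], [-0.19, -0.97, 0.13]] @ diag([5.139147012066886, 2.1110888097950498, 1.0049238904126636]) @ [[0.16, -0.57, -0.81],[0.3, -0.75, 0.59],[0.94, 0.34, -0.05]]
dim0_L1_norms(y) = [2.07, 5.76, 6.51]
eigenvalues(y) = [(-1.08+0j), (-1.26+2.91j), (-1.26-2.91j)]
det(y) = -10.90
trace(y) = -3.61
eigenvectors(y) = [[(-0.93+0j),  -0.53-0.25j,  (-0.53+0.25j)], [(-0.33+0j),  (0.6+0j),  (0.6-0j)], [(0.14+0j),  -0.10-0.53j,  -0.10+0.53j]]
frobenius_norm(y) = 5.65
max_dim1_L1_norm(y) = 5.8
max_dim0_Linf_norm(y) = 3.2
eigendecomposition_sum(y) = [[(-0.8-0j), -0.65+0.00j, (0.37-0j)], [(-0.28-0j), -0.23+0.00j, 0.13-0.00j], [(0.12+0j), (0.1-0j), (-0.06+0j)]] + [[-0.22+0.35j, (1.16-0.53j), 1.25+1.14j], [(0.05-0.43j), (-0.86+1j), (-1.66-0.52j)], [(-0.39+0.02j), 1.02+0.60j, (-0.19+1.56j)]] + [[-0.22-0.35j, (1.16+0.53j), (1.25-1.14j)], [0.05+0.43j, -0.86-1.00j, (-1.66+0.52j)], [(-0.39-0.02j), (1.02-0.6j), -0.19-1.56j]]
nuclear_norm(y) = 8.26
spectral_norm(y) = 5.14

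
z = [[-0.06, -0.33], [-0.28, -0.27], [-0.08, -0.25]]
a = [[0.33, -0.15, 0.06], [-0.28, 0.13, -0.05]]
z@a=[[0.07,-0.03,0.01], [-0.02,0.01,-0.00], [0.04,-0.02,0.01]]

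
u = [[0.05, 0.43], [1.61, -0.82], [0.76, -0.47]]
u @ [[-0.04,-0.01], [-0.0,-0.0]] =[[-0.0,  -0.00], [-0.06,  -0.02], [-0.03,  -0.01]]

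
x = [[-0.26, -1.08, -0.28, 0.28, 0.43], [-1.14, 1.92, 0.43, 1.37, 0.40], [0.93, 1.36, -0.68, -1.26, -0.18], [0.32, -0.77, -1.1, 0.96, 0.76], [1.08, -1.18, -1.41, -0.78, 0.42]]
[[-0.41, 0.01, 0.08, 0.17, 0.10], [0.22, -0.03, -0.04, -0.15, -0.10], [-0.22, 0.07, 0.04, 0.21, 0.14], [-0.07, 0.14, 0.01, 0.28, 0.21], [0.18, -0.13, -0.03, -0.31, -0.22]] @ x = [[0.33, 0.32, -0.26, -0.12, -0.02],[-0.22, -0.12, 0.26, 0.00, -0.07],[0.23, 0.1, -0.36, 0.08, 0.14],[0.18, -0.11, -0.53, 0.26, 0.33],[-0.26, 0.01, 0.57, -0.22, -0.3]]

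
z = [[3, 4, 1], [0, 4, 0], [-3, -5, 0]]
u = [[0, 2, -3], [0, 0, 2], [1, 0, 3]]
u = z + [[-3, -2, -4], [0, -4, 2], [4, 5, 3]]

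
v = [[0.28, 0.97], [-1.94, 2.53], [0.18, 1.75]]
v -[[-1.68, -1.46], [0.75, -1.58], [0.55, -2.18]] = [[1.96,2.43],[-2.69,4.11],[-0.37,3.93]]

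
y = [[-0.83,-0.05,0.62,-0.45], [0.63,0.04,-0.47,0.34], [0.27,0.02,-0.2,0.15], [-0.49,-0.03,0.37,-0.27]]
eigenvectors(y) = [[0.70+0.00j, 0.61+0.00j, (0.28+0.02j), 0.28-0.02j], [-0.53+0.00j, -0.47+0.00j, (-0.25+0.43j), (-0.25-0.43j)], [(-0.23+0j), 0.41+0.00j, (0.68+0j), 0.68-0.00j], [0.42+0.00j, (-0.49+0j), (0.45-0.09j), (0.45+0.09j)]]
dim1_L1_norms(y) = [1.95, 1.48, 0.64, 1.16]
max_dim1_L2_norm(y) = 1.13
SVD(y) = [[-0.70, 0.31, -0.01, -0.64], [0.53, -0.23, -0.45, -0.68], [0.23, 0.86, -0.42, 0.16], [-0.42, -0.33, -0.79, 0.3]] @ diag([1.6124056160171703, 0.005320920435991417, 0.004233457494397083, 0.0013766189183996344]) @ [[0.73, 0.05, -0.55, 0.40], [-0.29, 0.53, 0.21, 0.77], [-0.55, -0.53, -0.56, 0.31], [0.27, -0.66, 0.58, 0.39]]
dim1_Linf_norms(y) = [0.83, 0.63, 0.27, 0.49]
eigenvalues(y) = [(-1.26+0j), (-0+0j), 0j, -0j]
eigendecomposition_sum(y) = [[-0.83+0.00j, -0.05+0.00j, (0.62-0j), (-0.45-0j)], [(0.63-0j), 0.04-0.00j, (-0.47+0j), (0.34+0j)], [0.27-0.00j, (0.02-0j), (-0.2+0j), (0.15+0j)], [-0.49+0.00j, -0.03+0.00j, 0.37-0.00j, -0.27-0.00j]] + [[-0.00+0.00j, 0.00-0.00j, (-0-0j), 0.00-0.00j], [0.00-0.00j, -0.00+0.00j, 0j, -0.00+0.00j], [(-0+0j), 0.00-0.00j, (-0-0j), 0.00-0.00j], [0.00-0.00j, -0.00+0.00j, 0.00+0.00j, (-0+0j)]] + [[0.00-0.00j, 0.00-0.00j, 0j, 0j], [0.00+0.00j, 0.00+0.00j, (-0+0j), (-0+0j)], [0.00-0.00j, -0j, 0j, 0.00+0.00j], [-0j, -0j, 0j, 0j]] + [[0.00+0.00j, 0.00+0.00j, -0j, -0j], [-0j, -0j, (-0-0j), (-0-0j)], [0j, 0.00+0.00j, 0.00-0.00j, -0j], [0j, 0.00+0.00j, 0.00-0.00j, 0.00-0.00j]]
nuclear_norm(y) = 1.62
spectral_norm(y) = 1.61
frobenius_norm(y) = 1.61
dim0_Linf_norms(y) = [0.83, 0.05, 0.62, 0.45]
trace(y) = -1.26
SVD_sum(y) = [[-0.83,-0.05,0.62,-0.45],[0.63,0.04,-0.47,0.34],[0.27,0.02,-0.20,0.15],[-0.49,-0.03,0.37,-0.27]] + [[-0.00, 0.00, 0.0, 0.0],[0.0, -0.00, -0.00, -0.00],[-0.00, 0.00, 0.0, 0.0],[0.0, -0.0, -0.0, -0.0]] + [[0.0,0.00,0.0,-0.00], [0.00,0.00,0.0,-0.00], [0.0,0.00,0.00,-0.0], [0.0,0.00,0.00,-0.0]] + [[-0.0, 0.00, -0.0, -0.0],[-0.0, 0.00, -0.0, -0.00],[0.0, -0.00, 0.00, 0.00],[0.00, -0.0, 0.0, 0.00]]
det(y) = 0.00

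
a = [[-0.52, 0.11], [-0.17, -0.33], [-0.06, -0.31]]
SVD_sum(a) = [[-0.48,-0.09], [-0.23,-0.04], [-0.12,-0.02]] + [[-0.04,  0.20], [0.06,  -0.29], [0.06,  -0.29]]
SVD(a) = [[-0.88, 0.45], [-0.42, -0.63], [-0.21, -0.63]] @ diag([0.5534727295293663, 0.4622422932481547]) @ [[0.98, 0.19], [-0.19, 0.98]]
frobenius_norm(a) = 0.72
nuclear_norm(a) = 1.02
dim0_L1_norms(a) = [0.75, 0.75]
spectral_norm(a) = 0.55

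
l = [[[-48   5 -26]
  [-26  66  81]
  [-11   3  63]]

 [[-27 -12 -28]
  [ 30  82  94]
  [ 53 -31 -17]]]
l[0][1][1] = 66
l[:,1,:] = [[-26, 66, 81], [30, 82, 94]]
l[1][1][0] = 30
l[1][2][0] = 53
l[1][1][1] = 82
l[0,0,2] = -26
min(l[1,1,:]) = 30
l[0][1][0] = -26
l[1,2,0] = 53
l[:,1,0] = [-26, 30]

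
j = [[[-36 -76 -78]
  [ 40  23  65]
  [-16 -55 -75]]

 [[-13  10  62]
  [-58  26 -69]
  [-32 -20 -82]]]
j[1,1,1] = 26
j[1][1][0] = -58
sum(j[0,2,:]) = -146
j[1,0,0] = -13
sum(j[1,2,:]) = -134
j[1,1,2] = -69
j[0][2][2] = -75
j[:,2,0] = [-16, -32]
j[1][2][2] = -82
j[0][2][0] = -16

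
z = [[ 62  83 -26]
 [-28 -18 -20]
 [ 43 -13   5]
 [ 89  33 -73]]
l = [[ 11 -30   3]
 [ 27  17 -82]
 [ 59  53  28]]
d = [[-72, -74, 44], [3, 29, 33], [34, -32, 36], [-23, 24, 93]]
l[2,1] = 53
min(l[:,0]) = 11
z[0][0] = 62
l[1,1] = 17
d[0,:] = [-72, -74, 44]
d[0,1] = -74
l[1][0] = 27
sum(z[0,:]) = 119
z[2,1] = -13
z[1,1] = -18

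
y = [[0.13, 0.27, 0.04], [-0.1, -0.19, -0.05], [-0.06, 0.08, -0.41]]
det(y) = -0.00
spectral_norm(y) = 0.42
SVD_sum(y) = [[0.01, -0.0, 0.06], [-0.01, 0.0, -0.07], [-0.09, 0.01, -0.4]] + [[0.12, 0.27, -0.02], [-0.08, -0.19, 0.01], [0.03, 0.07, -0.01]] + [[-0.0,  0.0,  0.00],  [-0.00,  0.00,  0.00],  [0.0,  -0.0,  -0.0]]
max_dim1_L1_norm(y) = 0.55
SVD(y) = [[-0.15, 0.80, 0.59],[0.16, -0.57, 0.81],[0.98, 0.21, -0.04]] @ diag([0.42462521051469165, 0.371197170974247, 0.0024679659781770753]) @ [[-0.22, 0.02, -0.98], [0.40, 0.91, -0.07], [-0.89, 0.40, 0.21]]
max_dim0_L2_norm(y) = 0.41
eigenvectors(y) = [[0.87, 0.79, -0.16], [-0.43, -0.55, 0.17], [-0.22, -0.27, 0.97]]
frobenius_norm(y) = 0.56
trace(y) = -0.47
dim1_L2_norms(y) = [0.3, 0.22, 0.42]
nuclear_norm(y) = 0.80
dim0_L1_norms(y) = [0.29, 0.54, 0.5]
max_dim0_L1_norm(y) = 0.54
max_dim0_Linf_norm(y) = 0.41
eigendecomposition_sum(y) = [[-0.05, -0.08, 0.0], [0.03, 0.04, -0.00], [0.01, 0.02, -0.00]] + [[0.18, 0.38, -0.03],[-0.12, -0.26, 0.02],[-0.06, -0.13, 0.01]] + [[0.00, -0.03, 0.07], [-0.0, 0.03, -0.07], [-0.01, 0.19, -0.42]]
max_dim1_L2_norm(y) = 0.42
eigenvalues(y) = [-0.01, -0.07, -0.39]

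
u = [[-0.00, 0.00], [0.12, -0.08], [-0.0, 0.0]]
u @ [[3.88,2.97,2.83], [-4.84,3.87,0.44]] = [[0.00,0.0,0.0], [0.85,0.05,0.30], [0.00,0.00,0.0]]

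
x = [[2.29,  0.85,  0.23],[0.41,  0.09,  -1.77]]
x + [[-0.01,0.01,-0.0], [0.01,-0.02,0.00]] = [[2.28, 0.86, 0.23], [0.42, 0.07, -1.77]]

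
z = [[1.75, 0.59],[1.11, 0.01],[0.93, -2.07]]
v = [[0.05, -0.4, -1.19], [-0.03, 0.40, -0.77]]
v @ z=[[-1.46, 2.49], [-0.32, 1.58]]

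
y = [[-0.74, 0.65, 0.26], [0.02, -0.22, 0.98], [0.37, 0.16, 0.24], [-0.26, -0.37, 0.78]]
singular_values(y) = [1.35, 1.01, 0.49]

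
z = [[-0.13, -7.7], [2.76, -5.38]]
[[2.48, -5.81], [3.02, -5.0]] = z@[[0.45, -0.33],[-0.33, 0.76]]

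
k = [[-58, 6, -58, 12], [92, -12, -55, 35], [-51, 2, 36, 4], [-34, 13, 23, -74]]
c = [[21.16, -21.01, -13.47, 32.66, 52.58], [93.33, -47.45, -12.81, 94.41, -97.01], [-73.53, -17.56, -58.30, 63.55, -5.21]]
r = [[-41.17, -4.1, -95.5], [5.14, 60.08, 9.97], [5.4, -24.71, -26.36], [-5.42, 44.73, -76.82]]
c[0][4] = 52.58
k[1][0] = 92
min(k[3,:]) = -74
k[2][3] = 4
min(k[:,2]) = -58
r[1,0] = 5.14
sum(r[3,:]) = -37.51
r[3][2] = -76.82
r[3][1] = 44.73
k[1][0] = 92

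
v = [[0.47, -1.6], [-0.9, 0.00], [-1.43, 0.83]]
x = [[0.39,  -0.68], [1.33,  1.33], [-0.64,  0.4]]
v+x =[[0.86, -2.28], [0.43, 1.33], [-2.07, 1.23]]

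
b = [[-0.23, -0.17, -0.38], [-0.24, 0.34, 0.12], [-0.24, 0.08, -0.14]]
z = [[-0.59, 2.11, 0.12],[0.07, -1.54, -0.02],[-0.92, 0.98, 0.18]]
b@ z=[[0.47, -0.6, -0.09],[0.05, -0.91, -0.01],[0.28, -0.77, -0.06]]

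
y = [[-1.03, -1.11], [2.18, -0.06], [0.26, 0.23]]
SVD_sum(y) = [[-1.22,  -0.27], [2.06,  0.46], [0.3,  0.07]] + [[0.19, -0.84], [0.12, -0.52], [-0.04, 0.16]]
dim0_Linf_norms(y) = [2.18, 1.11]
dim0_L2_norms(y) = [2.43, 1.14]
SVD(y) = [[-0.50, -0.84], [0.86, -0.52], [0.12, 0.16]] @ diag([2.4736496509770296, 1.0249670259189898]) @ [[0.98, 0.22], [-0.22, 0.98]]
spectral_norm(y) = 2.47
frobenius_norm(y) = 2.68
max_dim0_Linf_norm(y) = 2.18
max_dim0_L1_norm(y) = 3.47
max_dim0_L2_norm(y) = 2.43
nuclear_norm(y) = 3.50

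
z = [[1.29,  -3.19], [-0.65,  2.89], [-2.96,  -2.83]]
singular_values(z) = [5.19, 3.24]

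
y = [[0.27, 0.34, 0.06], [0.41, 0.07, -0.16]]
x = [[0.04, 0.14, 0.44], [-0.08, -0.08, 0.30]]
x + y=[[0.31, 0.48, 0.50], [0.33, -0.01, 0.14]]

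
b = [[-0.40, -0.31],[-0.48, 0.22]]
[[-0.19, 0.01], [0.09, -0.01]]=b@[[0.05,-0.0],[0.54,-0.03]]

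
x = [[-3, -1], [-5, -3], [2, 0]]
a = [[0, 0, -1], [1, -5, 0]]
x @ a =[[-1, 5, 3], [-3, 15, 5], [0, 0, -2]]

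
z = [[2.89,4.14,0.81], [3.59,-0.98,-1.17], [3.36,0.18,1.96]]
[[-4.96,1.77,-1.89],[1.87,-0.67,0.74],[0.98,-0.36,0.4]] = z@[[0.22,-0.08,0.09], [-1.4,0.50,-0.54], [0.25,-0.09,0.1]]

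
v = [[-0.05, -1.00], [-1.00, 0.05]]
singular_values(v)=[1.0, 1.0]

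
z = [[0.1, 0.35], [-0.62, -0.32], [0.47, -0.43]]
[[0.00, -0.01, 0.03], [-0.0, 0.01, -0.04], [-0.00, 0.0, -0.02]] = z @ [[0.0, -0.01, 0.03], [0.01, -0.02, 0.07]]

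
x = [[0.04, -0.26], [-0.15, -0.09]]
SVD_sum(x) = [[-0.02,-0.26], [-0.01,-0.1]] + [[0.06, -0.00], [-0.14, 0.01]]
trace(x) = -0.05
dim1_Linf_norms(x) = [0.26, 0.15]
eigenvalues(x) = [0.18, -0.23]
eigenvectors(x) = [[0.88, 0.69], [-0.48, 0.72]]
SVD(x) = [[0.93, 0.36], [0.36, -0.93]] @ diag([0.2754733615440385, 0.15464290180809281]) @ [[-0.06, -1.0],[1.0, -0.06]]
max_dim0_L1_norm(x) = 0.35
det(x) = -0.04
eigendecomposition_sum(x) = [[0.12, -0.11], [-0.07, 0.06]] + [[-0.08,-0.15], [-0.08,-0.15]]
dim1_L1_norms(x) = [0.3, 0.24]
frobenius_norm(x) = 0.32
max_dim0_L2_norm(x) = 0.28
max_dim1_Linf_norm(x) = 0.26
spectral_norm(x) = 0.28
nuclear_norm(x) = 0.43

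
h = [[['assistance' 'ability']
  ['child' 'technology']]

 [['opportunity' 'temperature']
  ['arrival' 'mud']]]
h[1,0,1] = 'temperature'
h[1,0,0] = 'opportunity'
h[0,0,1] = 'ability'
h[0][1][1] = 'technology'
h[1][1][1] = 'mud'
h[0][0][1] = 'ability'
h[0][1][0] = 'child'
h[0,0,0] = 'assistance'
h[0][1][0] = 'child'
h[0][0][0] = 'assistance'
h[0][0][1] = 'ability'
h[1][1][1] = 'mud'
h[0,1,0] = 'child'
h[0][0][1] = 'ability'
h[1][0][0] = 'opportunity'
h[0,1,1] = 'technology'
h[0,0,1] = 'ability'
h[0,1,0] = 'child'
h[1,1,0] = 'arrival'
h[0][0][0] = 'assistance'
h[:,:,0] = [['assistance', 'child'], ['opportunity', 'arrival']]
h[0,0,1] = 'ability'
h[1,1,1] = 'mud'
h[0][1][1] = 'technology'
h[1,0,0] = 'opportunity'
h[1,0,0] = 'opportunity'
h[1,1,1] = 'mud'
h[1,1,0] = 'arrival'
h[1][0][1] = 'temperature'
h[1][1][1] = 'mud'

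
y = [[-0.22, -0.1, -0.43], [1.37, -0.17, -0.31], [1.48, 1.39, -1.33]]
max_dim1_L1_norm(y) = 4.2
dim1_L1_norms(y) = [0.75, 1.85, 4.2]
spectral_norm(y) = 2.62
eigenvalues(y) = [(-0.3+1j), (-0.3-1j), (-1.11+0j)]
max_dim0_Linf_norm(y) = 1.48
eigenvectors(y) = [[(0.02+0.37j), (0.02-0.37j), 0.39+0.00j], [(0.53+0.14j), 0.53-0.14j, -0.28+0.00j], [0.75+0.00j, (0.75-0j), (0.88+0j)]]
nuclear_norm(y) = 4.10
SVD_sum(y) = [[0.01, 0.01, -0.01], [0.79, 0.49, -0.55], [1.74, 1.09, -1.22]] + [[-0.15,0.15,-0.08], [0.60,-0.61,0.31], [-0.27,0.27,-0.14]] + [[-0.08, -0.26, -0.35], [-0.02, -0.05, -0.07], [0.01, 0.03, 0.03]]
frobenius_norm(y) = 2.85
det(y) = -1.21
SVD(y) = [[0.01,0.22,0.98],[0.41,-0.89,0.20],[0.91,0.4,-0.1]] @ diag([2.6240947004616553, 1.024047237687333, 0.44950445825819835]) @ [[0.73, 0.46, -0.51],  [-0.66, 0.67, -0.34],  [-0.19, -0.59, -0.79]]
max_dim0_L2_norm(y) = 2.03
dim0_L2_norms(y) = [2.03, 1.4, 1.43]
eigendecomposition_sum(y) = [[(-0.03+0.46j),-0.26+0.13j,(-0.07-0.16j)], [(0.63+0.25j),(0.06+0.42j),(-0.26+0.02j)], [0.91+0.11j,0.23+0.53j,-0.33+0.12j]] + [[-0.03-0.46j, -0.26-0.13j, (-0.07+0.16j)],[(0.63-0.25j), (0.06-0.42j), -0.26-0.02j],[0.91-0.11j, (0.23-0.53j), -0.33-0.12j]] + [[(-0.15-0j), (0.42-0j), (-0.29+0j)], [0.11+0.00j, (-0.3+0j), 0.21-0.00j], [-0.34-0.00j, 0.94-0.00j, -0.66+0.00j]]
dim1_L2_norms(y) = [0.49, 1.41, 2.43]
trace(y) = -1.72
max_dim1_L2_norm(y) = 2.43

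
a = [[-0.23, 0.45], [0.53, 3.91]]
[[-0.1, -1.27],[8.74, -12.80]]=a @ [[3.81, -0.69], [1.72, -3.18]]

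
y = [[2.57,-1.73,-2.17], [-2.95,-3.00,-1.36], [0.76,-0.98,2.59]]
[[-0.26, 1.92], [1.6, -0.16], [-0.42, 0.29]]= y @ [[-0.32, 0.43], [-0.16, -0.31], [-0.13, -0.13]]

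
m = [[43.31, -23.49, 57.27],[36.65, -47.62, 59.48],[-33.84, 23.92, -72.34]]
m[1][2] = 59.48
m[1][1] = -47.62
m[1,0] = 36.65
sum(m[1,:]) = 48.51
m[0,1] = -23.49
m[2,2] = -72.34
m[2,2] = -72.34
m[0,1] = -23.49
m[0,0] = 43.31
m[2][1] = 23.92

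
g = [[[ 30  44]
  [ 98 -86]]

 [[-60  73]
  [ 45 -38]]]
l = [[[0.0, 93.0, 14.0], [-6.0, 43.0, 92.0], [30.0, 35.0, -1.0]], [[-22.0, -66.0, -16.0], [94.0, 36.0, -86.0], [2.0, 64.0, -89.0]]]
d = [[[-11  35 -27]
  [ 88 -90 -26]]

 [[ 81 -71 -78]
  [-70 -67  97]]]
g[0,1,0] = 98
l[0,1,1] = 43.0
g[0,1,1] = -86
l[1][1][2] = -86.0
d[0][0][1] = 35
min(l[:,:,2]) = -89.0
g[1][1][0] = 45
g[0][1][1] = -86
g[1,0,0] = -60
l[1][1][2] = -86.0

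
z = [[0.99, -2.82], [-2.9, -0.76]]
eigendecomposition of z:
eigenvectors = [[0.8, 0.59], [-0.6, 0.81]]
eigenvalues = [3.11, -2.88]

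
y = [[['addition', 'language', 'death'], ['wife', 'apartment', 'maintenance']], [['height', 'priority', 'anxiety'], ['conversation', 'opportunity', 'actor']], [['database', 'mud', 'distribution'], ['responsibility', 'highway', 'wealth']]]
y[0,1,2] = 'maintenance'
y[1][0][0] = 'height'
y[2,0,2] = 'distribution'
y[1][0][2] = 'anxiety'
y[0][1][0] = 'wife'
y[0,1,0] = 'wife'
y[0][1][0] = 'wife'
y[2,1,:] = ['responsibility', 'highway', 'wealth']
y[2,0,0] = 'database'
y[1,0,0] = 'height'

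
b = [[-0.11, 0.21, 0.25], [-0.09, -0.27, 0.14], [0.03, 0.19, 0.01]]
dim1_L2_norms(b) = [0.34, 0.32, 0.19]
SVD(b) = [[0.66, 0.71, -0.24], [-0.58, 0.69, 0.43], [0.47, -0.14, 0.87]] @ diag([0.39601246569349935, 0.31512832118670286, 0.01637889499951939]) @ [[-0.02, 0.97, 0.23],[-0.46, -0.21, 0.86],[0.89, -0.09, 0.45]]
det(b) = 0.00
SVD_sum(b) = [[-0.0,0.26,0.06], [0.00,-0.22,-0.05], [-0.0,0.18,0.04]] + [[-0.1, -0.05, 0.19],[-0.10, -0.05, 0.19],[0.02, 0.01, -0.04]] + [[-0.00, 0.0, -0.0], [0.01, -0.0, 0.0], [0.01, -0.0, 0.01]]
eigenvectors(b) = [[-0.29, 0.92, 0.83], [0.84, -0.30, 0.01], [-0.46, 0.25, 0.55]]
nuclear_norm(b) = 0.73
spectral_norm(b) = 0.40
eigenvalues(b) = [-0.32, -0.11, 0.06]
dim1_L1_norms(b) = [0.57, 0.5, 0.23]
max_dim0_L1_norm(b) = 0.67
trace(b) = -0.37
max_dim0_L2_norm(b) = 0.39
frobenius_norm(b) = 0.51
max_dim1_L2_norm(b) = 0.34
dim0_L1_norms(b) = [0.23, 0.67, 0.4]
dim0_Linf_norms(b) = [0.11, 0.27, 0.25]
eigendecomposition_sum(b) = [[0.05,0.09,-0.07], [-0.14,-0.25,0.21], [0.08,0.14,-0.12]] + [[-0.15,0.07,0.22], [0.05,-0.02,-0.07], [-0.04,0.02,0.06]] + [[-0.01, 0.05, 0.10],[-0.00, 0.00, 0.00],[-0.01, 0.03, 0.07]]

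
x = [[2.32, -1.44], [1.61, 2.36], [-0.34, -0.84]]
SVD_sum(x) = [[0.25, 0.3],[1.83, 2.18],[-0.55, -0.66]] + [[2.07,-1.74], [-0.22,0.18], [0.21,-0.18]]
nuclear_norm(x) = 5.73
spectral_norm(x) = 3.00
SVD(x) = [[-0.13, 0.99], [-0.95, -0.11], [0.29, 0.1]] @ diag([2.9958312067166757, 2.732013063816223]) @ [[-0.64, -0.77], [0.77, -0.64]]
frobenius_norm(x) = 4.05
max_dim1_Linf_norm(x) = 2.36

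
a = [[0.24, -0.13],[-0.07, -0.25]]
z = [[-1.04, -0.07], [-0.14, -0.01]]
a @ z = [[-0.23, -0.02], [0.11, 0.01]]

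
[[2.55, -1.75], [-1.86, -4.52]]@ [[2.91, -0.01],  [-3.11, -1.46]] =[[12.86,  2.53], [8.64,  6.62]]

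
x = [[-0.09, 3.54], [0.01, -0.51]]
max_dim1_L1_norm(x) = 3.63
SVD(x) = [[-0.99, 0.14], [0.14, 0.99]] @ diag([3.5776935847897398, 0.002934851672216943]) @ [[0.03, -1.00],[-1.00, -0.03]]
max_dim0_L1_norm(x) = 4.05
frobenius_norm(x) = 3.58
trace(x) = -0.60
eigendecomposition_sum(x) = [[-0.02, -0.11], [-0.00, -0.00]] + [[-0.07,3.65], [0.01,-0.51]]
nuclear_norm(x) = 3.58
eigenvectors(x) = [[1.00,-0.99], [0.02,0.14]]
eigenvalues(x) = [-0.02, -0.58]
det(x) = 0.01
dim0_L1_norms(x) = [0.1, 4.05]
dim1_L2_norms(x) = [3.54, 0.51]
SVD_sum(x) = [[-0.09,3.54], [0.01,-0.51]] + [[-0.00, -0.0], [-0.0, -0.0]]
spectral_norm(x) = 3.58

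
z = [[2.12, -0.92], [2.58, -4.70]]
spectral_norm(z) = 5.68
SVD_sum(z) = [[1.07,-1.62], [2.96,-4.45]] + [[1.05, 0.7], [-0.38, -0.25]]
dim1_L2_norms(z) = [2.31, 5.36]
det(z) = -7.59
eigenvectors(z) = [[0.93, 0.14],[0.37, 0.99]]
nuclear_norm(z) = 7.02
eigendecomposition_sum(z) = [[1.86,-0.26], [0.74,-0.11]] + [[0.26, -0.66], [1.84, -4.59]]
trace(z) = -2.58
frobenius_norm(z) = 5.84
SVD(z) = [[-0.34, -0.94],  [-0.94, 0.34]] @ diag([5.6836328925184745, 1.3354838610339275]) @ [[-0.55, 0.83], [-0.83, -0.55]]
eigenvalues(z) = [1.75, -4.33]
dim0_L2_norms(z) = [3.34, 4.79]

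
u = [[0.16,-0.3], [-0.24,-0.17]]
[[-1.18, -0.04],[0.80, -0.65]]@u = [[-0.18, 0.36], [0.28, -0.13]]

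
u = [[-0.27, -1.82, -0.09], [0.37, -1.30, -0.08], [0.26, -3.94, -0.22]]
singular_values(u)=[4.54, 0.48, 0.0]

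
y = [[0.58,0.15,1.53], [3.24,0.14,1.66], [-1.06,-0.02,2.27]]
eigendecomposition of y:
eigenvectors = [[-0.36-0.12j, -0.36+0.12j, (-0.11+0j)],[-0.86+0.00j, (-0.86-0j), (0.99+0j)],[(-0.08-0.33j), -0.08+0.33j, -0.04+0.00j]]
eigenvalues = [(1.63+1.06j), (1.63-1.06j), (-0.27+0j)]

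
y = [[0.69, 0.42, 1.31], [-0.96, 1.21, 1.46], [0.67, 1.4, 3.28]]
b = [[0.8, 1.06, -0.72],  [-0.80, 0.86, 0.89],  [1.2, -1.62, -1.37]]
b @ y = [[-0.95, 0.61, 0.23], [-0.78, 1.95, 3.13], [1.47, -3.37, -5.29]]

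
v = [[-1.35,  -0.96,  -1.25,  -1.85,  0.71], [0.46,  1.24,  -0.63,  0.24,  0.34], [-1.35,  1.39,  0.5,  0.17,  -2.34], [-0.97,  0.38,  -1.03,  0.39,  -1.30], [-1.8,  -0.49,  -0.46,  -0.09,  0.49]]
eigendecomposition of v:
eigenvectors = [[0.64+0.00j,-0.48-0.06j,-0.48+0.06j,(-0.3-0.08j),(-0.3+0.08j)], [(-0.05+0j),(-0.03+0.33j),(-0.03-0.33j),0.58+0.00j,(0.58-0j)], [(0.48+0j),(0.69+0j),(0.69-0j),0.23-0.35j,0.23+0.35j], [(0.46+0j),(0.18+0.27j),0.18-0.27j,(0.04+0.47j),(0.04-0.47j)], [(0.38+0j),(0.07-0.28j),0.07+0.28j,0.39+0.10j,(0.39-0.1j)]]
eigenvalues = [(-3.13+0j), (1.21+1.79j), (1.21-1.79j), (1+0.56j), (1-0.56j)]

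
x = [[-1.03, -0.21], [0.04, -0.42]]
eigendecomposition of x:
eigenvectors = [[-1.0,0.33], [0.07,-0.94]]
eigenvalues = [-1.02, -0.43]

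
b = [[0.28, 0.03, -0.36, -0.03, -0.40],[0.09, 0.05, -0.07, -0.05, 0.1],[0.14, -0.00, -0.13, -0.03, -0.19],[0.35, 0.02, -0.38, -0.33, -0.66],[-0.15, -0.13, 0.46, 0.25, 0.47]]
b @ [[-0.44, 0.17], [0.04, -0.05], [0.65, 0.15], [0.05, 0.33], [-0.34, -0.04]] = [[-0.22,  -0.0], [-0.12,  -0.02], [-0.08,  0.0], [-0.19,  -0.08], [0.21,  0.11]]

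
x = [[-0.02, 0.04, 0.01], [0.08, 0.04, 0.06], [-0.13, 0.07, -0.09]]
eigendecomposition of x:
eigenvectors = [[0.05,  -0.51,  0.38], [-0.36,  -0.15,  0.92], [0.93,  0.85,  0.09]]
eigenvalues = [-0.12, -0.02, 0.08]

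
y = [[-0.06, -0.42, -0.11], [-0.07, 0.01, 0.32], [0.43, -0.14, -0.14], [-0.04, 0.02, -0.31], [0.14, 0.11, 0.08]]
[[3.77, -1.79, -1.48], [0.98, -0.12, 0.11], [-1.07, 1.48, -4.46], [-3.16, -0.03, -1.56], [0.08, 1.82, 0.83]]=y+[[3.83, -1.37, -1.37], [1.05, -0.13, -0.21], [-1.50, 1.62, -4.32], [-3.12, -0.05, -1.25], [-0.06, 1.71, 0.75]]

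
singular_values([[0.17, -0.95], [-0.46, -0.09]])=[0.97, 0.47]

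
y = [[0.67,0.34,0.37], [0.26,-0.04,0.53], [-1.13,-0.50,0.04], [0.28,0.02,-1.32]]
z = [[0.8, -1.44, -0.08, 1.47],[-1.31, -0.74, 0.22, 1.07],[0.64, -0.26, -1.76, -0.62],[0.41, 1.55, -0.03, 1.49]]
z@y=[[0.66, 0.40, -2.41], [-1.02, -0.5, -2.28], [2.18, 1.10, 0.85], [1.13, 0.12, -0.99]]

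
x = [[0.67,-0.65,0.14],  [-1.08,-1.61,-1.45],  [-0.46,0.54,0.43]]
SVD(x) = [[0.04, -0.81, 0.58], [0.98, 0.14, 0.13], [-0.19, 0.57, 0.80]] @ diag([2.460955577947364, 1.1353712682377004, 0.307781946562944]) @ [[-0.38, -0.69, -0.61], [-0.85, 0.53, -0.07], [-0.37, -0.49, 0.79]]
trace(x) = -0.51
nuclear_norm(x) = 3.90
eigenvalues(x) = [(-1.64+0j), (0.57+0.45j), (0.57-0.45j)]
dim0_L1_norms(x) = [2.21, 2.8, 2.02]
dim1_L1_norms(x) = [1.46, 4.14, 1.43]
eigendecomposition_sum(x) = [[-0.28+0.00j, -0.46-0.00j, -0.30+0.00j], [-0.94+0.00j, -1.57-0.00j, -1.03+0.00j], [0.18-0.00j, 0.31+0.00j, (0.2-0j)]] + [[0.47-0.11j,  (-0.1-0.04j),  (0.22-0.39j)], [(-0.07-0.24j),  -0.02+0.05j,  -0.21-0.11j], [-0.32+0.47j,  0.12-0.04j,  0.11+0.51j]] + [[(0.47+0.11j), -0.10+0.04j, 0.22+0.39j],  [-0.07+0.24j, (-0.02-0.05j), -0.21+0.11j],  [(-0.32-0.47j), 0.12+0.04j, (0.11-0.51j)]]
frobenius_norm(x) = 2.73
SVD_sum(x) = [[-0.04,-0.08,-0.07], [-0.93,-1.68,-1.47], [0.18,0.32,0.28]] + [[0.78, -0.49, 0.06],  [-0.14, 0.09, -0.01],  [-0.55, 0.34, -0.05]] + [[-0.07,  -0.09,  0.14], [-0.01,  -0.02,  0.03], [-0.09,  -0.12,  0.20]]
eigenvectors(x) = [[(0.28+0j), (0.45+0.41j), 0.45-0.41j], [(0.94+0j), 0.20-0.25j, (0.2+0.25j)], [(-0.18+0j), (-0.72+0j), -0.72-0.00j]]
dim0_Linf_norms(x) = [1.08, 1.61, 1.45]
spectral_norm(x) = 2.46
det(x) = -0.86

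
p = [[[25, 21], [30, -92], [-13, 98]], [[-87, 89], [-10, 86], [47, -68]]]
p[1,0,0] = -87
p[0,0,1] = 21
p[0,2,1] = 98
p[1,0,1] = 89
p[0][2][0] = -13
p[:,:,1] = [[21, -92, 98], [89, 86, -68]]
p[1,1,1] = 86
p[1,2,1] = -68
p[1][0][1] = 89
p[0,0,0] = 25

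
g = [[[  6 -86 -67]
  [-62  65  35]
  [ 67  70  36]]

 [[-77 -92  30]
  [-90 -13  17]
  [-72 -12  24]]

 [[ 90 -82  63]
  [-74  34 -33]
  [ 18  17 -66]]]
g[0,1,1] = 65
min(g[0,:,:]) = -86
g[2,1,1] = 34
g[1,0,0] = -77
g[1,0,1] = -92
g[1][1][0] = -90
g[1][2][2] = 24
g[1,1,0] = -90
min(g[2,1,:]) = -74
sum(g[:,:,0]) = -194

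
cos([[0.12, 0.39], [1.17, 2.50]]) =[[0.87,  -0.27], [-0.81,  -0.77]]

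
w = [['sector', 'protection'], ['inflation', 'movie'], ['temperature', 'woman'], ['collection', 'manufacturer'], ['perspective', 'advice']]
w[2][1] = 'woman'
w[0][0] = 'sector'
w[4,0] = 'perspective'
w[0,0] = 'sector'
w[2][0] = 'temperature'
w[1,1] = 'movie'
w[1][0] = 'inflation'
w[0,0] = 'sector'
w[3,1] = 'manufacturer'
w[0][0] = 'sector'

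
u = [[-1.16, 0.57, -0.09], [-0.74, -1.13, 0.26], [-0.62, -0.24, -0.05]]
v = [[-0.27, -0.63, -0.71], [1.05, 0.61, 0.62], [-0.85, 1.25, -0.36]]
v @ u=[[1.22, 0.73, -0.1], [-2.05, -0.24, 0.03], [0.28, -1.81, 0.42]]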